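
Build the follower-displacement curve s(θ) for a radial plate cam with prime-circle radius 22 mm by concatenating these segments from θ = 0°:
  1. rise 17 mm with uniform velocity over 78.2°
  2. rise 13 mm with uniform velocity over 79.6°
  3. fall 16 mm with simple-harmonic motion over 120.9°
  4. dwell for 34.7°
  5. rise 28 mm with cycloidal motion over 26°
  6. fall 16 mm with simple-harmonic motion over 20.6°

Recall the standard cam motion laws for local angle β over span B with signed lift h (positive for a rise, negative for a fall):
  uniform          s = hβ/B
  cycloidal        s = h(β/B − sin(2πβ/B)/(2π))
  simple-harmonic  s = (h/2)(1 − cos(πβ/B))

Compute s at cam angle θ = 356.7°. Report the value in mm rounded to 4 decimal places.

seg 1 [0°–78.2°] uniform, h=17: full span → s += 17 → s = 17.0000
seg 2 [78.2°–157.8°] uniform, h=13: full span → s += 13 → s = 30.0000
seg 3 [157.8°–278.7°] simple-harmonic, h=-16: full span → s += -16 → s = 14.0000
seg 4 [278.7°–313.4°] dwell: s stays 14.0000
seg 5 [313.4°–339.4°] cycloidal, h=28: full span → s += 28 → s = 42.0000
seg 6 [339.4°–360°] simple-harmonic, h=-16: θ=356.7° here. β=17.3, B=20.6. -16/2·(1 − cos(π·0.8398)) = -15.0081 → s = 26.9919

26.9919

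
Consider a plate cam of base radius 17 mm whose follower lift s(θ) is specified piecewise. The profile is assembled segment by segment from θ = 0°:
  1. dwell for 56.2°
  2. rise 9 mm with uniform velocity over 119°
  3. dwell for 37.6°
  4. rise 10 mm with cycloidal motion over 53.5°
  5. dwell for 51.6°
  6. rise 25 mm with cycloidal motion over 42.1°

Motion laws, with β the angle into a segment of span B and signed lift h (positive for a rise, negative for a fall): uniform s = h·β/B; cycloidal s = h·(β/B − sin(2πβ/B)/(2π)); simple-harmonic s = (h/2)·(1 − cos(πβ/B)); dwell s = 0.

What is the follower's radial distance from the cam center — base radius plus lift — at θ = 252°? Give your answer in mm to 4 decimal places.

seg 1 [0°–56.2°] dwell: s stays 0.0000
seg 2 [56.2°–175.2°] uniform, h=9: full span → s += 9 → s = 9.0000
seg 3 [175.2°–212.8°] dwell: s stays 9.0000
seg 4 [212.8°–266.3°] cycloidal, h=10: θ=252° here. β=39.2, B=53.5. 10·(0.7327 − sin(2π·0.7327)/(2π)) = 8.9093 → s = 17.9093
radial distance = base radius + s = 17 + 17.9093 = 34.9093

34.9093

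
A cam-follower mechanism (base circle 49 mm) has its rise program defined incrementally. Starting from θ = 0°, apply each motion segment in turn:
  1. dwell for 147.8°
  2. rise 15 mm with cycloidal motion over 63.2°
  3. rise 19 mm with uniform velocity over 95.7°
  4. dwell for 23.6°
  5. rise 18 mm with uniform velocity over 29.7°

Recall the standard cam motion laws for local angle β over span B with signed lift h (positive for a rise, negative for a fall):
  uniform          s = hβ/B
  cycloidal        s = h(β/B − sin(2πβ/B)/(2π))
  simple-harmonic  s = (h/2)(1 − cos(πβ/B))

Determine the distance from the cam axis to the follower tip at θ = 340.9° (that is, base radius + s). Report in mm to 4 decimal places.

seg 1 [0°–147.8°] dwell: s stays 0.0000
seg 2 [147.8°–211°] cycloidal, h=15: full span → s += 15 → s = 15.0000
seg 3 [211°–306.7°] uniform, h=19: full span → s += 19 → s = 34.0000
seg 4 [306.7°–330.3°] dwell: s stays 34.0000
seg 5 [330.3°–360°] uniform, h=18: θ=340.9° here. β=10.6, B=29.7. 18·10.6/29.7 = 6.4242 → s = 40.4242
radial distance = base radius + s = 49 + 40.4242 = 89.4242

89.4242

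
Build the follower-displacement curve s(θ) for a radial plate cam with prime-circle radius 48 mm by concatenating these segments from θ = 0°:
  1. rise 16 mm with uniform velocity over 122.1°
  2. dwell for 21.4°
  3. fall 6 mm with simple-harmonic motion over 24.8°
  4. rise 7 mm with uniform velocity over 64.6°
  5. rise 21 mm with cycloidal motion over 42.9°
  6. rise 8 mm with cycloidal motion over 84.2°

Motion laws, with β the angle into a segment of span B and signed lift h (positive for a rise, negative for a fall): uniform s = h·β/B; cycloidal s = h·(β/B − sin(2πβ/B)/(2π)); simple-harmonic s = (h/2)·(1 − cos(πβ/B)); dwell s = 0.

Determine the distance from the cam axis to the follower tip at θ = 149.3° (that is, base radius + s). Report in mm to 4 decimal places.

seg 1 [0°–122.1°] uniform, h=16: full span → s += 16 → s = 16.0000
seg 2 [122.1°–143.5°] dwell: s stays 16.0000
seg 3 [143.5°–168.3°] simple-harmonic, h=-6: θ=149.3° here. β=5.8, B=24.8. -6/2·(1 − cos(π·0.2339)) = -0.7740 → s = 15.2260
radial distance = base radius + s = 48 + 15.2260 = 63.2260

63.2260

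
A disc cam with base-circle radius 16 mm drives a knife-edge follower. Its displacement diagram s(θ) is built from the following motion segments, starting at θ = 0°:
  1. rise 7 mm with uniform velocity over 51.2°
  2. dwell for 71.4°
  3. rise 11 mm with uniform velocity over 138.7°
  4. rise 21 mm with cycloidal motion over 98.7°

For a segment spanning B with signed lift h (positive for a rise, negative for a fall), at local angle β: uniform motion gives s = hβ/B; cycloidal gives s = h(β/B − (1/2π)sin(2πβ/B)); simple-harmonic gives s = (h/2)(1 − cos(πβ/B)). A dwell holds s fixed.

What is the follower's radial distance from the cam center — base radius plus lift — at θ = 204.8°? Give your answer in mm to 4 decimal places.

seg 1 [0°–51.2°] uniform, h=7: full span → s += 7 → s = 7.0000
seg 2 [51.2°–122.6°] dwell: s stays 7.0000
seg 3 [122.6°–261.3°] uniform, h=11: θ=204.8° here. β=82.2, B=138.7. 11·82.2/138.7 = 6.5191 → s = 13.5191
radial distance = base radius + s = 16 + 13.5191 = 29.5191

29.5191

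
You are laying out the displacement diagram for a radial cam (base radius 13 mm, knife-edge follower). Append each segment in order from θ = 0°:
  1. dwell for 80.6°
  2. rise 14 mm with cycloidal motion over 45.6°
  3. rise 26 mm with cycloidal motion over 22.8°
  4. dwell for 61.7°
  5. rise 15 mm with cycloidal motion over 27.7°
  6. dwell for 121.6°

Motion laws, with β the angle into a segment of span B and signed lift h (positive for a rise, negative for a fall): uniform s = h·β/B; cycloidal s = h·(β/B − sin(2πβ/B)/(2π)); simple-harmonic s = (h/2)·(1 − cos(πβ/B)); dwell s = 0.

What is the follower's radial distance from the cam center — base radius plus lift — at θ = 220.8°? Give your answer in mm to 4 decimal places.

seg 1 [0°–80.6°] dwell: s stays 0.0000
seg 2 [80.6°–126.2°] cycloidal, h=14: full span → s += 14 → s = 14.0000
seg 3 [126.2°–149°] cycloidal, h=26: full span → s += 26 → s = 40.0000
seg 4 [149°–210.7°] dwell: s stays 40.0000
seg 5 [210.7°–238.4°] cycloidal, h=15: θ=220.8° here. β=10.1, B=27.7. 15·(0.3646 − sin(2π·0.3646)/(2π)) = 3.6748 → s = 43.6748
radial distance = base radius + s = 13 + 43.6748 = 56.6748

56.6748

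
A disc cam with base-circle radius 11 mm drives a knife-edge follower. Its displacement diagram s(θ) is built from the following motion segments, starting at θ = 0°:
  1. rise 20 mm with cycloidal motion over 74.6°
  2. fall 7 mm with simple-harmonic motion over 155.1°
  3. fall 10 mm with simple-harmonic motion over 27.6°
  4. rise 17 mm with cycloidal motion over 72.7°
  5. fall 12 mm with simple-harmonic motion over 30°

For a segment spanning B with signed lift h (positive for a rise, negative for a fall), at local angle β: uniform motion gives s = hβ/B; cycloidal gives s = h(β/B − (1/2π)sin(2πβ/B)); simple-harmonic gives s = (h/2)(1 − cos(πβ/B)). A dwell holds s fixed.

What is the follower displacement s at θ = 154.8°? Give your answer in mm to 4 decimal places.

seg 1 [0°–74.6°] cycloidal, h=20: full span → s += 20 → s = 20.0000
seg 2 [74.6°–229.7°] simple-harmonic, h=-7: θ=154.8° here. β=80.2, B=155.1. -7/2·(1 − cos(π·0.5171)) = -3.6878 → s = 16.3122

16.3122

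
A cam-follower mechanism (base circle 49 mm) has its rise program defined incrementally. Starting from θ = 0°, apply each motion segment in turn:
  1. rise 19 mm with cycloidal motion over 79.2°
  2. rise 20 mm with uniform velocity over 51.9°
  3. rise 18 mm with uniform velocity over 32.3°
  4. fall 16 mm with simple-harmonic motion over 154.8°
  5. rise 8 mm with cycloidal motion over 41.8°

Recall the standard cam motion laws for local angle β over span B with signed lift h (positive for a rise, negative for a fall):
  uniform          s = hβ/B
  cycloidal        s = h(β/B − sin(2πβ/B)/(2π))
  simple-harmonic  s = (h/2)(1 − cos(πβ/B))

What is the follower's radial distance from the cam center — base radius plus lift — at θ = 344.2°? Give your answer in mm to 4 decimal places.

seg 1 [0°–79.2°] cycloidal, h=19: full span → s += 19 → s = 19.0000
seg 2 [79.2°–131.1°] uniform, h=20: full span → s += 20 → s = 39.0000
seg 3 [131.1°–163.4°] uniform, h=18: full span → s += 18 → s = 57.0000
seg 4 [163.4°–318.2°] simple-harmonic, h=-16: full span → s += -16 → s = 41.0000
seg 5 [318.2°–360°] cycloidal, h=8: θ=344.2° here. β=26, B=41.8. 8·(0.6220 − sin(2π·0.6220)/(2π)) = 5.8593 → s = 46.8593
radial distance = base radius + s = 49 + 46.8593 = 95.8593

95.8593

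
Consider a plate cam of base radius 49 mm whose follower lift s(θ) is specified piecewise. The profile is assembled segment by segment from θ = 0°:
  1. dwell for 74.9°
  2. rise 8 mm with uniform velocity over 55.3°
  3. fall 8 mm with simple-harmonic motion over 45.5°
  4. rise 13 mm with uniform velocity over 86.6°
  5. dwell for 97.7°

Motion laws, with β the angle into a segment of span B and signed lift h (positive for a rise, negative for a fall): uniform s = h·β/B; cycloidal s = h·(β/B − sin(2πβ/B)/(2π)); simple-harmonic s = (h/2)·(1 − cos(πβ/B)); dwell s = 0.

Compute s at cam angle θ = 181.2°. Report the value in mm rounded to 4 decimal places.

seg 1 [0°–74.9°] dwell: s stays 0.0000
seg 2 [74.9°–130.2°] uniform, h=8: full span → s += 8 → s = 8.0000
seg 3 [130.2°–175.7°] simple-harmonic, h=-8: full span → s += -8 → s = 0.0000
seg 4 [175.7°–262.3°] uniform, h=13: θ=181.2° here. β=5.5, B=86.6. 13·5.5/86.6 = 0.8256 → s = 0.8256

0.8256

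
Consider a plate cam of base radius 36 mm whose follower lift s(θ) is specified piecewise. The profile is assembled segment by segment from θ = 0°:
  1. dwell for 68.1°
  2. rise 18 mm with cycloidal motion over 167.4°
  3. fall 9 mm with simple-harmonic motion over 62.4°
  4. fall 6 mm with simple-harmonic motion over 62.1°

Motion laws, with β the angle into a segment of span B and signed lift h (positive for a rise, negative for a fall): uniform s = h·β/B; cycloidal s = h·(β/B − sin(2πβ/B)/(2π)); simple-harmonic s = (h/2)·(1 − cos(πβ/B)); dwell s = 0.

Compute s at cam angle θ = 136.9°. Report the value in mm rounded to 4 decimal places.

seg 1 [0°–68.1°] dwell: s stays 0.0000
seg 2 [68.1°–235.5°] cycloidal, h=18: θ=136.9° here. β=68.8, B=167.4. 18·(0.4110 − sin(2π·0.4110)/(2π)) = 5.8779 → s = 5.8779

5.8779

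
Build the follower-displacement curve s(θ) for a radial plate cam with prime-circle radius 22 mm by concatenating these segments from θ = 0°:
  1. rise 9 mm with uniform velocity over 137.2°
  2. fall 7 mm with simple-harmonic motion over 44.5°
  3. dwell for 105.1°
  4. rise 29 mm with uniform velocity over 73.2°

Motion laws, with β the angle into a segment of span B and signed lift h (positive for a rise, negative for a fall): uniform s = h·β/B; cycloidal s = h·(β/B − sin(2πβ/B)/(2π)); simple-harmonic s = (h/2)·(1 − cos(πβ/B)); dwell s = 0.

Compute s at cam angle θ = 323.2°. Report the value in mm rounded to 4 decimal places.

seg 1 [0°–137.2°] uniform, h=9: full span → s += 9 → s = 9.0000
seg 2 [137.2°–181.7°] simple-harmonic, h=-7: full span → s += -7 → s = 2.0000
seg 3 [181.7°–286.8°] dwell: s stays 2.0000
seg 4 [286.8°–360°] uniform, h=29: θ=323.2° here. β=36.4, B=73.2. 29·36.4/73.2 = 14.4208 → s = 16.4208

16.4208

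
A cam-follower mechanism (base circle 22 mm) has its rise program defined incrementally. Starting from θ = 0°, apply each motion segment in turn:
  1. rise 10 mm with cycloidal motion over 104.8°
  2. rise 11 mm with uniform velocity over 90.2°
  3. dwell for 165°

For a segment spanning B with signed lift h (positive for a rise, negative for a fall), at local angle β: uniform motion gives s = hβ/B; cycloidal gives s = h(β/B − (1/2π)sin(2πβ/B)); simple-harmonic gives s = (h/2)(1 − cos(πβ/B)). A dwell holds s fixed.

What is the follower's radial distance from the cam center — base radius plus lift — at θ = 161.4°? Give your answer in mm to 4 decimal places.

seg 1 [0°–104.8°] cycloidal, h=10: full span → s += 10 → s = 10.0000
seg 2 [104.8°–195°] uniform, h=11: θ=161.4° here. β=56.6, B=90.2. 11·56.6/90.2 = 6.9024 → s = 16.9024
radial distance = base radius + s = 22 + 16.9024 = 38.9024

38.9024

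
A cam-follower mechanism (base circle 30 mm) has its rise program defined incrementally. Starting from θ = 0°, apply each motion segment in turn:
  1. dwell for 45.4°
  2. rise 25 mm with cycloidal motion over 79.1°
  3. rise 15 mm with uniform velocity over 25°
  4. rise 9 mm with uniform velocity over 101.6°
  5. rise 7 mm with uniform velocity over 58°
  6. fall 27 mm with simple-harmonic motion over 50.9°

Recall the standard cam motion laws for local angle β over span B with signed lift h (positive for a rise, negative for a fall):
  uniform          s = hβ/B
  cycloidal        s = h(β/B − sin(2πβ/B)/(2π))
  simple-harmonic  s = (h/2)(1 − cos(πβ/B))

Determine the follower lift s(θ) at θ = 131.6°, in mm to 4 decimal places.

seg 1 [0°–45.4°] dwell: s stays 0.0000
seg 2 [45.4°–124.5°] cycloidal, h=25: full span → s += 25 → s = 25.0000
seg 3 [124.5°–149.5°] uniform, h=15: θ=131.6° here. β=7.1, B=25. 15·7.1/25 = 4.2600 → s = 29.2600

29.2600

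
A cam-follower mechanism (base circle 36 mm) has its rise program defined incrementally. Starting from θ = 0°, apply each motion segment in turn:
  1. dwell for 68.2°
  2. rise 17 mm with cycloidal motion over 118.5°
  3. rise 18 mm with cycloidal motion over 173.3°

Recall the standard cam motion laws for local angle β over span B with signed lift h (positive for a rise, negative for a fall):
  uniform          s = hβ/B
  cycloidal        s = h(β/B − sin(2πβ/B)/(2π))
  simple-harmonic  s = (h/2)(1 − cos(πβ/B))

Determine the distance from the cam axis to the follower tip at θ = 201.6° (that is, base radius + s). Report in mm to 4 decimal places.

seg 1 [0°–68.2°] dwell: s stays 0.0000
seg 2 [68.2°–186.7°] cycloidal, h=17: full span → s += 17 → s = 17.0000
seg 3 [186.7°–360°] cycloidal, h=18: θ=201.6° here. β=14.9, B=173.3. 18·(0.0860 − sin(2π·0.0860)/(2π)) = 0.0742 → s = 17.0742
radial distance = base radius + s = 36 + 17.0742 = 53.0742

53.0742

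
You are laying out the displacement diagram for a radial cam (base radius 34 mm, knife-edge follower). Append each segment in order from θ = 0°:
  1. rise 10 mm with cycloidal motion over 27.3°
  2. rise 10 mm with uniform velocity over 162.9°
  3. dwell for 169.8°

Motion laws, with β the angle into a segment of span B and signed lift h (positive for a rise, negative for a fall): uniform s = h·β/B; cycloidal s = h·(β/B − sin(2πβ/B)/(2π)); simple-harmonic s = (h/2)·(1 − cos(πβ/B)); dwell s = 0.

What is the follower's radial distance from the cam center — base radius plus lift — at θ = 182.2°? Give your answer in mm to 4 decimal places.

seg 1 [0°–27.3°] cycloidal, h=10: full span → s += 10 → s = 10.0000
seg 2 [27.3°–190.2°] uniform, h=10: θ=182.2° here. β=154.9, B=162.9. 10·154.9/162.9 = 9.5089 → s = 19.5089
radial distance = base radius + s = 34 + 19.5089 = 53.5089

53.5089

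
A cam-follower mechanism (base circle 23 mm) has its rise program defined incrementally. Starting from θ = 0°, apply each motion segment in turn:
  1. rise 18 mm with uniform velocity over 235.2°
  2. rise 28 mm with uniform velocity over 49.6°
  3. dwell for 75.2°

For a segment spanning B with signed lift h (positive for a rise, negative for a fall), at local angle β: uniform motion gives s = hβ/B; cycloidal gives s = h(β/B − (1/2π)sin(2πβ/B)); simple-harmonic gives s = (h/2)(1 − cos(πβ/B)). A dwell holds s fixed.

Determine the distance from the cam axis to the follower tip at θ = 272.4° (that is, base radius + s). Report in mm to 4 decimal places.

seg 1 [0°–235.2°] uniform, h=18: full span → s += 18 → s = 18.0000
seg 2 [235.2°–284.8°] uniform, h=28: θ=272.4° here. β=37.2, B=49.6. 28·37.2/49.6 = 21.0000 → s = 39.0000
radial distance = base radius + s = 23 + 39.0000 = 62.0000

62.0000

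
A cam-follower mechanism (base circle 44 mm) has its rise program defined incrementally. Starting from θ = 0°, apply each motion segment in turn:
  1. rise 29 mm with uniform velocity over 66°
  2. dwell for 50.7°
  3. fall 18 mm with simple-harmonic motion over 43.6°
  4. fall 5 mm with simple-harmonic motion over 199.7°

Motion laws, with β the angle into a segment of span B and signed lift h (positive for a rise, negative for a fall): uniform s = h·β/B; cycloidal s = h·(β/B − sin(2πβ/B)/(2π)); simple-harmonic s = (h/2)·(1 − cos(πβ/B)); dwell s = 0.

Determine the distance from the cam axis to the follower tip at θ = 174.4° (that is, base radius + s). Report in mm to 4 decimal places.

seg 1 [0°–66°] uniform, h=29: full span → s += 29 → s = 29.0000
seg 2 [66°–116.7°] dwell: s stays 29.0000
seg 3 [116.7°–160.3°] simple-harmonic, h=-18: full span → s += -18 → s = 11.0000
seg 4 [160.3°–360°] simple-harmonic, h=-5: θ=174.4° here. β=14.1, B=199.7. -5/2·(1 − cos(π·0.0706)) = -0.0613 → s = 10.9387
radial distance = base radius + s = 44 + 10.9387 = 54.9387

54.9387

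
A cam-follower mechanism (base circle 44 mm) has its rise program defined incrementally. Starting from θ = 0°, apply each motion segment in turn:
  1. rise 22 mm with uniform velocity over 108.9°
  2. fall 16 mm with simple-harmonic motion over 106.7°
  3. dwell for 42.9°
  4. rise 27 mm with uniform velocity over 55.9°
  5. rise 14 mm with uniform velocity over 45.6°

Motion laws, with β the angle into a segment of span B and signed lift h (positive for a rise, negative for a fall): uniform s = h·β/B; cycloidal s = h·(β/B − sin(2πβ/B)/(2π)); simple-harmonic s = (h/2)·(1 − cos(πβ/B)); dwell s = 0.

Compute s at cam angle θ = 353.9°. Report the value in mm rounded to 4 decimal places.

seg 1 [0°–108.9°] uniform, h=22: full span → s += 22 → s = 22.0000
seg 2 [108.9°–215.6°] simple-harmonic, h=-16: full span → s += -16 → s = 6.0000
seg 3 [215.6°–258.5°] dwell: s stays 6.0000
seg 4 [258.5°–314.4°] uniform, h=27: full span → s += 27 → s = 33.0000
seg 5 [314.4°–360°] uniform, h=14: θ=353.9° here. β=39.5, B=45.6. 14·39.5/45.6 = 12.1272 → s = 45.1272

45.1272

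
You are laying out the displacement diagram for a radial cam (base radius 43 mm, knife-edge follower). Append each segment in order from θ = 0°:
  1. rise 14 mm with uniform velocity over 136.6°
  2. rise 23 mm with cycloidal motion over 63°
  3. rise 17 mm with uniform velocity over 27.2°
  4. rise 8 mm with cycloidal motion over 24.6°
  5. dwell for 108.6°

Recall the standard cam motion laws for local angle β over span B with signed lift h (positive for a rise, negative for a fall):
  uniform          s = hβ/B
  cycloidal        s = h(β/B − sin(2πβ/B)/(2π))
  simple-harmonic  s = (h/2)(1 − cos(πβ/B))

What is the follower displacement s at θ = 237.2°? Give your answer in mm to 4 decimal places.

seg 1 [0°–136.6°] uniform, h=14: full span → s += 14 → s = 14.0000
seg 2 [136.6°–199.6°] cycloidal, h=23: full span → s += 23 → s = 37.0000
seg 3 [199.6°–226.8°] uniform, h=17: full span → s += 17 → s = 54.0000
seg 4 [226.8°–251.4°] cycloidal, h=8: θ=237.2° here. β=10.4, B=24.6. 8·(0.4228 − sin(2π·0.4228)/(2π)) = 2.7882 → s = 56.7882

56.7882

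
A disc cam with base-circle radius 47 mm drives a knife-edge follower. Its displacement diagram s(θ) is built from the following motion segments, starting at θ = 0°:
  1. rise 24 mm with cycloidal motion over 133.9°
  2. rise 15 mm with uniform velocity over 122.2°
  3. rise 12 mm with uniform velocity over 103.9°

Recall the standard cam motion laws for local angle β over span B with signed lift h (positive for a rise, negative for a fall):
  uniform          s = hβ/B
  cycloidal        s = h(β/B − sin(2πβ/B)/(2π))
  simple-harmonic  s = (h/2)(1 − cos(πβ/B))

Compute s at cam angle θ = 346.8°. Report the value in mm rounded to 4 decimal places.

seg 1 [0°–133.9°] cycloidal, h=24: full span → s += 24 → s = 24.0000
seg 2 [133.9°–256.1°] uniform, h=15: full span → s += 15 → s = 39.0000
seg 3 [256.1°–360°] uniform, h=12: θ=346.8° here. β=90.7, B=103.9. 12·90.7/103.9 = 10.4755 → s = 49.4755

49.4755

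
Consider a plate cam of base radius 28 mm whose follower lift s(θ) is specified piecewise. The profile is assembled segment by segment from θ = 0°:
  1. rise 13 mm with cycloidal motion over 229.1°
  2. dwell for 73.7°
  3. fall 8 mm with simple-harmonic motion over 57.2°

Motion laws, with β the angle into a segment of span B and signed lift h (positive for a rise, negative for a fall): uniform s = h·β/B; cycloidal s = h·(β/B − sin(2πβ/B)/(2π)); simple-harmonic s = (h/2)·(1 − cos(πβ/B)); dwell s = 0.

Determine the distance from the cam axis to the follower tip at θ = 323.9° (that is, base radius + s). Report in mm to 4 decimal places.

seg 1 [0°–229.1°] cycloidal, h=13: full span → s += 13 → s = 13.0000
seg 2 [229.1°–302.8°] dwell: s stays 13.0000
seg 3 [302.8°–360°] simple-harmonic, h=-8: θ=323.9° here. β=21.1, B=57.2. -8/2·(1 − cos(π·0.3689)) = -2.3985 → s = 10.6015
radial distance = base radius + s = 28 + 10.6015 = 38.6015

38.6015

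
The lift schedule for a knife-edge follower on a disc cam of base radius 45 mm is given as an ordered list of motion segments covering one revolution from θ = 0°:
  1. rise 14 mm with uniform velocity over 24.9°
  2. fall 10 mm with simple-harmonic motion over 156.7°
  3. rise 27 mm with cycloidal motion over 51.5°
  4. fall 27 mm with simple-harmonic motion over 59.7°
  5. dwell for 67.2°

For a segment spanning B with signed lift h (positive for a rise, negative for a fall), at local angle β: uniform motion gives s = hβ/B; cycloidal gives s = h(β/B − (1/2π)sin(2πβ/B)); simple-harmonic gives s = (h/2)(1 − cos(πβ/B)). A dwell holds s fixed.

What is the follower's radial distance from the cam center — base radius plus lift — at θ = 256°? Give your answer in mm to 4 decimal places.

seg 1 [0°–24.9°] uniform, h=14: full span → s += 14 → s = 14.0000
seg 2 [24.9°–181.6°] simple-harmonic, h=-10: full span → s += -10 → s = 4.0000
seg 3 [181.6°–233.1°] cycloidal, h=27: full span → s += 27 → s = 31.0000
seg 4 [233.1°–292.8°] simple-harmonic, h=-27: θ=256° here. β=22.9, B=59.7. -27/2·(1 − cos(π·0.3836)) = -8.6720 → s = 22.3280
radial distance = base radius + s = 45 + 22.3280 = 67.3280

67.3280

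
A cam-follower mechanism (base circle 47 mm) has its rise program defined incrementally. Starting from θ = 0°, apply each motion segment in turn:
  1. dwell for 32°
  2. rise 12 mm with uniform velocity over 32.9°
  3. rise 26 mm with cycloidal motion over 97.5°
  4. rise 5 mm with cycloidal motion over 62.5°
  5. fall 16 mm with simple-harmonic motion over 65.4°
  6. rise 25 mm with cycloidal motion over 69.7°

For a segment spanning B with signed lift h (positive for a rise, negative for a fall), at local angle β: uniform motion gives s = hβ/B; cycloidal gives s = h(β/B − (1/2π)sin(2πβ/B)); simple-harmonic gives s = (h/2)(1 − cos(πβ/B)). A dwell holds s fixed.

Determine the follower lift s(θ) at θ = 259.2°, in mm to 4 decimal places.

seg 1 [0°–32°] dwell: s stays 0.0000
seg 2 [32°–64.9°] uniform, h=12: full span → s += 12 → s = 12.0000
seg 3 [64.9°–162.4°] cycloidal, h=26: full span → s += 26 → s = 38.0000
seg 4 [162.4°–224.9°] cycloidal, h=5: full span → s += 5 → s = 43.0000
seg 5 [224.9°–290.3°] simple-harmonic, h=-16: θ=259.2° here. β=34.3, B=65.4. -16/2·(1 − cos(π·0.5245)) = -8.6143 → s = 34.3857

34.3857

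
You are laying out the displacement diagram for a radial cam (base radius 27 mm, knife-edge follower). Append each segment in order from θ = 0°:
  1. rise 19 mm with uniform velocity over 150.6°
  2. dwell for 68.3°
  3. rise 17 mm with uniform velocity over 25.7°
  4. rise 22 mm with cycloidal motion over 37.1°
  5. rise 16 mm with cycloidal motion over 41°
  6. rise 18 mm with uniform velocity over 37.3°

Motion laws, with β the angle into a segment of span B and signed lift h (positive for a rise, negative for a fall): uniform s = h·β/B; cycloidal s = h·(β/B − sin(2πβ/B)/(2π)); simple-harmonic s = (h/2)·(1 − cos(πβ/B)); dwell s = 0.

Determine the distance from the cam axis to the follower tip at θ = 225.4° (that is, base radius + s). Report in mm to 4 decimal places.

seg 1 [0°–150.6°] uniform, h=19: full span → s += 19 → s = 19.0000
seg 2 [150.6°–218.9°] dwell: s stays 19.0000
seg 3 [218.9°–244.6°] uniform, h=17: θ=225.4° here. β=6.5, B=25.7. 17·6.5/25.7 = 4.2996 → s = 23.2996
radial distance = base radius + s = 27 + 23.2996 = 50.2996

50.2996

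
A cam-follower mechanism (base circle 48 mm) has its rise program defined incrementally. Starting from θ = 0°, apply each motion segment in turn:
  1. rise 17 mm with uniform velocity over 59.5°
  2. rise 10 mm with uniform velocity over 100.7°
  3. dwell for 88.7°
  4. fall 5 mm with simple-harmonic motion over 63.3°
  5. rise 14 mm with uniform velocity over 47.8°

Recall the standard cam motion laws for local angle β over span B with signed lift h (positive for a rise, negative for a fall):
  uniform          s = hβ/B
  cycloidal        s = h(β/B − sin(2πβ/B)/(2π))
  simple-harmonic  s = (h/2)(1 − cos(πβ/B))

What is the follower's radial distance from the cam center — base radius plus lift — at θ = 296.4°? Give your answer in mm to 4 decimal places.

seg 1 [0°–59.5°] uniform, h=17: full span → s += 17 → s = 17.0000
seg 2 [59.5°–160.2°] uniform, h=10: full span → s += 10 → s = 27.0000
seg 3 [160.2°–248.9°] dwell: s stays 27.0000
seg 4 [248.9°–312.2°] simple-harmonic, h=-5: θ=296.4° here. β=47.5, B=63.3. -5/2·(1 − cos(π·0.7504)) = -4.2700 → s = 22.7300
radial distance = base radius + s = 48 + 22.7300 = 70.7300

70.7300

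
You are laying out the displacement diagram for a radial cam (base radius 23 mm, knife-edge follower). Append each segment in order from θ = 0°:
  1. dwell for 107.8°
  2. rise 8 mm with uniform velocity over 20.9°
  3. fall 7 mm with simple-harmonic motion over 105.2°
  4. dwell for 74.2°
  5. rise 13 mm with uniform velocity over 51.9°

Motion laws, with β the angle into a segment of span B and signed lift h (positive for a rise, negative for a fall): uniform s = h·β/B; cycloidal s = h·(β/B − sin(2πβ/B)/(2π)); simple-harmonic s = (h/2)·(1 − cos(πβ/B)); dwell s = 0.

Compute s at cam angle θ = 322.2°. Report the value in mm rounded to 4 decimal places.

seg 1 [0°–107.8°] dwell: s stays 0.0000
seg 2 [107.8°–128.7°] uniform, h=8: full span → s += 8 → s = 8.0000
seg 3 [128.7°–233.9°] simple-harmonic, h=-7: full span → s += -7 → s = 1.0000
seg 4 [233.9°–308.1°] dwell: s stays 1.0000
seg 5 [308.1°–360°] uniform, h=13: θ=322.2° here. β=14.1, B=51.9. 13·14.1/51.9 = 3.5318 → s = 4.5318

4.5318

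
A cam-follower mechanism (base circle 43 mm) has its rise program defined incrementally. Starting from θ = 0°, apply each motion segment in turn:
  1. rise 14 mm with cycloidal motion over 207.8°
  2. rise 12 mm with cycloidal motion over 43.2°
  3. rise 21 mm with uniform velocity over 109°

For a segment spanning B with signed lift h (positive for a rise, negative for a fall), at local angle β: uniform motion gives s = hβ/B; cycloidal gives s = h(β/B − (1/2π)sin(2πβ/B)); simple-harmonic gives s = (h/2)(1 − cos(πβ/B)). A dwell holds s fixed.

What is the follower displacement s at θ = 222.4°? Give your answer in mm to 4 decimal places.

seg 1 [0°–207.8°] cycloidal, h=14: full span → s += 14 → s = 14.0000
seg 2 [207.8°–251°] cycloidal, h=12: θ=222.4° here. β=14.6, B=43.2. 12·(0.3380 − sin(2π·0.3380)/(2π)) = 2.4300 → s = 16.4300

16.4300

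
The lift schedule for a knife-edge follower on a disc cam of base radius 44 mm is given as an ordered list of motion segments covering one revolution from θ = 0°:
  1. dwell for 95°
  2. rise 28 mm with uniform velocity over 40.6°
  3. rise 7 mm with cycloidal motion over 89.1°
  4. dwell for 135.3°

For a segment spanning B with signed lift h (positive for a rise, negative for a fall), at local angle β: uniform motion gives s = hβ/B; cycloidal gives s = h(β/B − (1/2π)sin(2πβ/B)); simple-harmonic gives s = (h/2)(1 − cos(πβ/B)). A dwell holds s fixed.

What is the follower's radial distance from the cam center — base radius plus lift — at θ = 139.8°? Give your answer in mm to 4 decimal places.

seg 1 [0°–95°] dwell: s stays 0.0000
seg 2 [95°–135.6°] uniform, h=28: full span → s += 28 → s = 28.0000
seg 3 [135.6°–224.7°] cycloidal, h=7: θ=139.8° here. β=4.2, B=89.1. 7·(0.0471 − sin(2π·0.0471)/(2π)) = 0.0048 → s = 28.0048
radial distance = base radius + s = 44 + 28.0048 = 72.0048

72.0048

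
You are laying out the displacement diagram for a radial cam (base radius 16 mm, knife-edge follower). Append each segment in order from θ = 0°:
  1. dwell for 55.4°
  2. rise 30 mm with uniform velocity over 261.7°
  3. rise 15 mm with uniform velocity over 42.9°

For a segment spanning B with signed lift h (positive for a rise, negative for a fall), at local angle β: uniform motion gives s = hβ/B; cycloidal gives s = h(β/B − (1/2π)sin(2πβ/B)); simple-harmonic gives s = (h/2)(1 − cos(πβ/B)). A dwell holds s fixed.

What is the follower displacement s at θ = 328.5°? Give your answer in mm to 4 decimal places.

seg 1 [0°–55.4°] dwell: s stays 0.0000
seg 2 [55.4°–317.1°] uniform, h=30: full span → s += 30 → s = 30.0000
seg 3 [317.1°–360°] uniform, h=15: θ=328.5° here. β=11.4, B=42.9. 15·11.4/42.9 = 3.9860 → s = 33.9860

33.9860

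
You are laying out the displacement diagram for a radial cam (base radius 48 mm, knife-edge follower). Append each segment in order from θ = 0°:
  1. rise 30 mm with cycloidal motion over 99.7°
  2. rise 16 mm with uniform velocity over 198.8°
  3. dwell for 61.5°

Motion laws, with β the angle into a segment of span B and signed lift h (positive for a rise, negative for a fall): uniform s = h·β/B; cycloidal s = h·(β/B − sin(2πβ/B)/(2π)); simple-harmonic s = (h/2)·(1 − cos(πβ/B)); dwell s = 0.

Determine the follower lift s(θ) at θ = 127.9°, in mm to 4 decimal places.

seg 1 [0°–99.7°] cycloidal, h=30: full span → s += 30 → s = 30.0000
seg 2 [99.7°–298.5°] uniform, h=16: θ=127.9° here. β=28.2, B=198.8. 16·28.2/198.8 = 2.2696 → s = 32.2696

32.2696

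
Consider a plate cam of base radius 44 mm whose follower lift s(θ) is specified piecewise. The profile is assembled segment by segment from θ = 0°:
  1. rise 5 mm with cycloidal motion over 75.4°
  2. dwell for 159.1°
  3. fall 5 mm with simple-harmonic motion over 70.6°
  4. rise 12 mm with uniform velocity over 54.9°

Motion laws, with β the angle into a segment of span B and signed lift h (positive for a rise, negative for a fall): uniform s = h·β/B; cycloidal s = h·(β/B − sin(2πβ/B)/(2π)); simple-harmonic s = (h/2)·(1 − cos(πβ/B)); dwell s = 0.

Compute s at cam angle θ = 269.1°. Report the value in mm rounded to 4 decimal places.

seg 1 [0°–75.4°] cycloidal, h=5: full span → s += 5 → s = 5.0000
seg 2 [75.4°–234.5°] dwell: s stays 5.0000
seg 3 [234.5°–305.1°] simple-harmonic, h=-5: θ=269.1° here. β=34.6, B=70.6. -5/2·(1 − cos(π·0.4901)) = -2.4221 → s = 2.5779

2.5779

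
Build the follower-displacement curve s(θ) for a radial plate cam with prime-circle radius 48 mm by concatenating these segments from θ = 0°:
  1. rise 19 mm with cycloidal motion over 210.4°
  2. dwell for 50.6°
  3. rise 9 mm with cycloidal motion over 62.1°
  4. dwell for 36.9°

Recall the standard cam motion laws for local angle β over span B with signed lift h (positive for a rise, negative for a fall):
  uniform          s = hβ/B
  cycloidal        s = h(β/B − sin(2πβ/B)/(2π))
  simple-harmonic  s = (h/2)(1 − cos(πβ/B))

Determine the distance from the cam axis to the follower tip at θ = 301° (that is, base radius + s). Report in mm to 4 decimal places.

seg 1 [0°–210.4°] cycloidal, h=19: full span → s += 19 → s = 19.0000
seg 2 [210.4°–261°] dwell: s stays 19.0000
seg 3 [261°–323.1°] cycloidal, h=9: θ=301° here. β=40, B=62.1. 9·(0.6441 − sin(2π·0.6441)/(2π)) = 6.9241 → s = 25.9241
radial distance = base radius + s = 48 + 25.9241 = 73.9241

73.9241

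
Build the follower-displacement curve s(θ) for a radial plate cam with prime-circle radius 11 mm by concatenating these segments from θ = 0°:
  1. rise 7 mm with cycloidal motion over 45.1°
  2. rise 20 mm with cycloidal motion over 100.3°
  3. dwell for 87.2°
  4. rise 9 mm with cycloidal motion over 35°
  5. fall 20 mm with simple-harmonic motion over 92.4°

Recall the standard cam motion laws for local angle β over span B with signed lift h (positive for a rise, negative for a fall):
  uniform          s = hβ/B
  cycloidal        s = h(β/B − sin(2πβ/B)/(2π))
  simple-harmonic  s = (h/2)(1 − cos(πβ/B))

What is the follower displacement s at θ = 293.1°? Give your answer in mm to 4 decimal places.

seg 1 [0°–45.1°] cycloidal, h=7: full span → s += 7 → s = 7.0000
seg 2 [45.1°–145.4°] cycloidal, h=20: full span → s += 20 → s = 27.0000
seg 3 [145.4°–232.6°] dwell: s stays 27.0000
seg 4 [232.6°–267.6°] cycloidal, h=9: full span → s += 9 → s = 36.0000
seg 5 [267.6°–360°] simple-harmonic, h=-20: θ=293.1° here. β=25.5, B=92.4. -20/2·(1 − cos(π·0.2760)) = -3.5288 → s = 32.4712

32.4712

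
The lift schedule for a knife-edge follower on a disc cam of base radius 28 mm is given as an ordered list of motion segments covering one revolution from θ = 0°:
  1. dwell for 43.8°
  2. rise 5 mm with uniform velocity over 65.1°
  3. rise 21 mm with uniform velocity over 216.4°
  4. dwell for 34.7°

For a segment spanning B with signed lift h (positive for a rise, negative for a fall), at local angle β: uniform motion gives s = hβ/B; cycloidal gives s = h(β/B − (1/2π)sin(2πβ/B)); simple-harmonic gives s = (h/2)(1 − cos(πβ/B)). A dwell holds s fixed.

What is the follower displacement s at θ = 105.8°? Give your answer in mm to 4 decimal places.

seg 1 [0°–43.8°] dwell: s stays 0.0000
seg 2 [43.8°–108.9°] uniform, h=5: θ=105.8° here. β=62, B=65.1. 5·62/65.1 = 4.7619 → s = 4.7619

4.7619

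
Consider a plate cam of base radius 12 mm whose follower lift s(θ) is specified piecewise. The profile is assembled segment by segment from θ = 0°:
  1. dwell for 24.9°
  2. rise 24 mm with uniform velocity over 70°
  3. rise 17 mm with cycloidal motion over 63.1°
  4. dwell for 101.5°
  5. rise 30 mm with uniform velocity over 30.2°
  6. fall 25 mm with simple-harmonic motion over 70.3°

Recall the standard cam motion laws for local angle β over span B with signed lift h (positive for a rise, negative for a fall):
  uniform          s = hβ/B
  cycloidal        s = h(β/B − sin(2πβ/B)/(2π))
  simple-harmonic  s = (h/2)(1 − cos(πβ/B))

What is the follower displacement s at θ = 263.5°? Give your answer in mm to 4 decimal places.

seg 1 [0°–24.9°] dwell: s stays 0.0000
seg 2 [24.9°–94.9°] uniform, h=24: full span → s += 24 → s = 24.0000
seg 3 [94.9°–158°] cycloidal, h=17: full span → s += 17 → s = 41.0000
seg 4 [158°–259.5°] dwell: s stays 41.0000
seg 5 [259.5°–289.7°] uniform, h=30: θ=263.5° here. β=4, B=30.2. 30·4/30.2 = 3.9735 → s = 44.9735

44.9735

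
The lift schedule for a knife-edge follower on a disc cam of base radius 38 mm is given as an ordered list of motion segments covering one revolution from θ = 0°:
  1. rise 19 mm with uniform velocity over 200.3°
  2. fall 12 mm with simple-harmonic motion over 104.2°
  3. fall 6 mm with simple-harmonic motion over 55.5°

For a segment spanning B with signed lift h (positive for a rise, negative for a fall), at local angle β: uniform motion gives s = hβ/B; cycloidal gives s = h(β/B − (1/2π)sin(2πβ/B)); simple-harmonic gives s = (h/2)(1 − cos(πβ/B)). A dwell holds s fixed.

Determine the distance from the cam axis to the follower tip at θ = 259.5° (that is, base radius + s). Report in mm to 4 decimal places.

seg 1 [0°–200.3°] uniform, h=19: full span → s += 19 → s = 19.0000
seg 2 [200.3°–304.5°] simple-harmonic, h=-12: θ=259.5° here. β=59.2, B=104.2. -12/2·(1 − cos(π·0.5681)) = -7.2746 → s = 11.7254
radial distance = base radius + s = 38 + 11.7254 = 49.7254

49.7254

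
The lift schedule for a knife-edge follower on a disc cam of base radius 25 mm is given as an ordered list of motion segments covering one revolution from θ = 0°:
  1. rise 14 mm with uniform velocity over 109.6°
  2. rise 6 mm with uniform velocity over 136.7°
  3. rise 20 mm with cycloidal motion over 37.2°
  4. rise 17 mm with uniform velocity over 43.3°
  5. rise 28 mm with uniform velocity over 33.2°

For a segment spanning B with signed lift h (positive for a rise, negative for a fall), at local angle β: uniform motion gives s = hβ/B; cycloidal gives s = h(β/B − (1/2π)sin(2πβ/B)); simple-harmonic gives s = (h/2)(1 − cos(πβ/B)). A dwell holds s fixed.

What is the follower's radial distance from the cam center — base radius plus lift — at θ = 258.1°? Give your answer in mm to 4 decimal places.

seg 1 [0°–109.6°] uniform, h=14: full span → s += 14 → s = 14.0000
seg 2 [109.6°–246.3°] uniform, h=6: full span → s += 6 → s = 20.0000
seg 3 [246.3°–283.5°] cycloidal, h=20: θ=258.1° here. β=11.8, B=37.2. 20·(0.3172 − sin(2π·0.3172)/(2π)) = 3.4406 → s = 23.4406
radial distance = base radius + s = 25 + 23.4406 = 48.4406

48.4406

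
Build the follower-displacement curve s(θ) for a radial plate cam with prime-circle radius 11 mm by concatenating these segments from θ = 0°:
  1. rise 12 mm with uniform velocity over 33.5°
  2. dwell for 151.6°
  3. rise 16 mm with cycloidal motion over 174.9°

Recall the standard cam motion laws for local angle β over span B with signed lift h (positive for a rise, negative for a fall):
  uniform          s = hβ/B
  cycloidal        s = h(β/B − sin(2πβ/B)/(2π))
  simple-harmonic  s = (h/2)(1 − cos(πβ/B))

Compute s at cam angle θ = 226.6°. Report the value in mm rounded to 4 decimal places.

seg 1 [0°–33.5°] uniform, h=12: full span → s += 12 → s = 12.0000
seg 2 [33.5°–185.1°] dwell: s stays 12.0000
seg 3 [185.1°–360°] cycloidal, h=16: θ=226.6° here. β=41.5, B=174.9. 16·(0.2373 − sin(2π·0.2373)/(2π)) = 1.2581 → s = 13.2581

13.2581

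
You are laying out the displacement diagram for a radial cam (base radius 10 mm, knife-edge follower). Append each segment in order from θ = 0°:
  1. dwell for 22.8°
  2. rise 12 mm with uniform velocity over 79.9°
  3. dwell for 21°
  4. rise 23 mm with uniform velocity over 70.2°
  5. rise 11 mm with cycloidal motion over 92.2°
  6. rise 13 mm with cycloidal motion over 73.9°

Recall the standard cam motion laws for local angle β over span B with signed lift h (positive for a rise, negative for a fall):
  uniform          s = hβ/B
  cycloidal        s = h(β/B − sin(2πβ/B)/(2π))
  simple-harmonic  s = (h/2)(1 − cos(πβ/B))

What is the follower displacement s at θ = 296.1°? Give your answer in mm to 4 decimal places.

seg 1 [0°–22.8°] dwell: s stays 0.0000
seg 2 [22.8°–102.7°] uniform, h=12: full span → s += 12 → s = 12.0000
seg 3 [102.7°–123.7°] dwell: s stays 12.0000
seg 4 [123.7°–193.9°] uniform, h=23: full span → s += 23 → s = 35.0000
seg 5 [193.9°–286.1°] cycloidal, h=11: full span → s += 11 → s = 46.0000
seg 6 [286.1°–360°] cycloidal, h=13: θ=296.1° here. β=10, B=73.9. 13·(0.1353 − sin(2π·0.1353)/(2π)) = 0.2044 → s = 46.2044

46.2044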